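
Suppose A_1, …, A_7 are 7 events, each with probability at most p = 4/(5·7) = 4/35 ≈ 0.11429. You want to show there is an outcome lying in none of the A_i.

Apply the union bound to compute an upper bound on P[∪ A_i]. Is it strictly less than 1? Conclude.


Union bound: P[∪_{i=1}^{7} A_i] ≤ Σ_i P[A_i] ≤ 7·p = 7·(4/35) = 4/5.
Numerically: 4/5 ≈ 0.80000.
Is 4/5 < 1? YES.
Since P[∪ A_i] ≤ 4/5 < 1, the complement has P[∩ A_i^c] ≥ 1 − 4/5 = 1/5 > 0, so some outcome avoids every A_i.

7·p = 4/5 ≈ 0.80000; existence CERTIFIED by the union bound.


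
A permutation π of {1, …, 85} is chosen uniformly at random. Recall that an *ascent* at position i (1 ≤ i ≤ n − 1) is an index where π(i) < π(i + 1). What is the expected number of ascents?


Write X = Σ X_I over i = 1, …, 84, with X_I the indicator of one ascent.
There are 84 indicators.
For each fixed i, the pair (π(i), π(i+1)) is a uniformly random ordered pair of distinct values from {1, …, 85}; by symmetry P[π(i) < π(i+1)] = 1/2.
By linearity: E[X] = 84 · (1/2) = (85 − 1) · (1/2) = 42 ≈ 42.000.

E[X] = 42 = 42.000.


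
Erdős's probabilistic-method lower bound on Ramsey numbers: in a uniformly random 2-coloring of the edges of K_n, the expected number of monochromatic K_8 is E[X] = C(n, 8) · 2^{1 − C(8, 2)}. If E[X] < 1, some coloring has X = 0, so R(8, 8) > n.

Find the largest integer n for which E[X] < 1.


We need C(n, 8) · 2^{1 − 28} < 1, i.e. C(n, 8) < 2^{28 − 1} = 134217728.
Check values of n near the boundary:
  n = 40: C(40, 8) = 76904685; 76904685 < 134217728? YES
  n = 41: C(41, 8) = 95548245; 95548245 < 134217728? YES
  n = 42: C(42, 8) = 118030185; 118030185 < 134217728? YES
  n = 43: C(43, 8) = 145008513; 145008513 < 134217728? NO
  n = 44: C(44, 8) = 177232627; 177232627 < 134217728? NO
  n = 45: C(45, 8) = 215553195; 215553195 < 134217728? NO
The largest n with C(n, 8) < 134217728 is n = 42 (where E[X] = 118030185/134217728 ≈ 0.879). Hence R(8, 8) > 42, i.e. R(8, 8) ≥ 43.

Largest n = 42; hence R(8, 8) > 42.


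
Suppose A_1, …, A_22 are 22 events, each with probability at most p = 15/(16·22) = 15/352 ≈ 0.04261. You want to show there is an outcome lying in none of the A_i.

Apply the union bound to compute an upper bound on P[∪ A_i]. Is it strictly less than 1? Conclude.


Union bound: P[∪_{i=1}^{22} A_i] ≤ Σ_i P[A_i] ≤ 22·p = 22·(15/352) = 15/16.
Numerically: 15/16 ≈ 0.93750.
Is 15/16 < 1? YES.
Since P[∪ A_i] ≤ 15/16 < 1, the complement has P[∩ A_i^c] ≥ 1 − 15/16 = 1/16 > 0, so some outcome avoids every A_i.

22·p = 15/16 ≈ 0.93750; existence CERTIFIED by the union bound.


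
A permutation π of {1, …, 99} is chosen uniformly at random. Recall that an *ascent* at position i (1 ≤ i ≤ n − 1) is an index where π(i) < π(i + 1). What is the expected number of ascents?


Write X = Σ X_I over i = 1, …, 98, with X_I the indicator of one ascent.
There are 98 indicators.
For each fixed i, the pair (π(i), π(i+1)) is a uniformly random ordered pair of distinct values from {1, …, 99}; by symmetry P[π(i) < π(i+1)] = 1/2.
By linearity: E[X] = 98 · (1/2) = (99 − 1) · (1/2) = 49 ≈ 49.000.

E[X] = 49 = 49.000.


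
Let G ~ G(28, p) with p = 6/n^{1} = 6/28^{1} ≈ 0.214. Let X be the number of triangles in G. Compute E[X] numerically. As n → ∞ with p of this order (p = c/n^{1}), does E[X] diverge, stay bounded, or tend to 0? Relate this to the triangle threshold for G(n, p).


Number of potential triangles: C(28, 3) = 3276.
Each occurs with probability p³ ≈ (0.214)³ ≈ 9.83965e-03.
By linearity: E[X] = C(28, 3)·p³ ≈ 3276 · 9.83965e-03 ≈ 32.235.
Here α = 1, so p = 6/n is exactly at the triangle threshold p ~ 1/n. Asymptotically E[X] → c³/6 = 6³/6 = 36 ≈ 36.000, a bounded constant. In this regime the triangle count is asymptotically Poisson(c³/6).

E[X] ≈ 32.235; in regime p = Θ(1/n^{1}) E[X] stays bounded (at the triangle threshold p ~ 1/n).


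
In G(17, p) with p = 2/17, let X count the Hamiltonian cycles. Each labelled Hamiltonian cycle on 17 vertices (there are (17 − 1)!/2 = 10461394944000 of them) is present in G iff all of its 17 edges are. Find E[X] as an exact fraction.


K_17 has (17 − 1)!/2 = 10461394944000 labelled Hamiltonian cycles.
For each such Hamiltonian cycle H, let X_H = 1 if all 17 edges of H are present in G. Then P[X_H = 1] = p^{17} = (2/17)^{17} = 131072/827240261886336764177.
Summing the indicators: E[X] = Σ_H E[X_H] = 10461394944000 · p^{17} = 10461394944000 · 131072/827240261886336764177 = 1371195958099968000/827240261886336764177.
Numerically: E[X] ≈ 0.0016576.

E[X] = 10461394944000 · (2/17)^{17} = 1371195958099968000/827240261886336764177 ≈ 0.0016576.


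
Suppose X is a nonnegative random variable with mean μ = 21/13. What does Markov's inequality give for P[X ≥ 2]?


μ = E[X] = 21/13, a = 2.
Markov: P[X ≥ 2] ≤ μ/a = (21/13)/2 = 21/26.
Numerically: ≈ 0.808.
(Since a = 2 > μ = 1.615, the bound 21/26 is < 1 and informative.)

P[X ≥ 2] ≤ 21/26 ≈ 0.808.


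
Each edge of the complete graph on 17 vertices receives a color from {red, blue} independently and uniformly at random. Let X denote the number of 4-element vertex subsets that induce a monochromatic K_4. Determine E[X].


Let X = Σ_S X_S over the C(17, 4) = 2380 subsets S of size 4, where X_S = 1 if the K_4 on S is monochromatic.
For a fixed S, the K_4 on S has C(4, 2) = 6 edges. P[all 6 edges red] = (1/2)^6, and likewise for blue, so P[monochromatic] = 2·(1/2)^6 = 2^{1 − 6} = 1/32.
By linearity of expectation: E[X] = C(17, 4) · 2^{1 − 6} = 2380 · 1/32 = 595/8.
Numerically: E[X] ≈ 74.37500.

E[X] = C(17,4)·2^(1−C(4,2)) = 595/8 ≈ 74.37500.


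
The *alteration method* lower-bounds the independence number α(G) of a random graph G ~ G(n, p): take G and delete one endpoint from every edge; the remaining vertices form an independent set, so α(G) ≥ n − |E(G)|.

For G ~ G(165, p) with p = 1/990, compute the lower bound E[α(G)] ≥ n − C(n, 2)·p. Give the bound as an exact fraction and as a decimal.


E[|E(G)|] = C(165, 2)·p = 13530 · (1/990) = 41/3.
E[α(G)] ≥ n − E[|E(G)|] = 165 − 41/3 = 454/3.
Numerically: ≈ 151.3333.
(This is only a lower bound; the true E[α(G)] may be larger.)

E[α(G)] ≥ 454/3 ≈ 151.3333.


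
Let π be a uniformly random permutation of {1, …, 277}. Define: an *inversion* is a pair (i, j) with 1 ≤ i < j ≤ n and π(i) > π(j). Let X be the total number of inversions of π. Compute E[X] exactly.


Write X = Σ X_I over the C(277, 2) = 38226 pairs i < j, with X_I the indicator of one inversion.
There are 38226 indicators.
For each fixed pair i < j, the values π(i) and π(j) are two distinct elements of {1, …, 277} in uniformly random order; by symmetry P[π(i) > π(j)] = 1/2.
By linearity: E[X] = 38226 · (1/2) = C(277, 2) · (1/2) = 38226/2 = 19113 ≈ 19113.000.

E[X] = 19113 = 19113.000.


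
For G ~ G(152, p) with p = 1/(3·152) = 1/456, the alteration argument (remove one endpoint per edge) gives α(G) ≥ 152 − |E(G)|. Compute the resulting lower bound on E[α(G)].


E[|E(G)|] = C(152, 2)·p = 11476 · (1/456) = 151/6.
E[α(G)] ≥ n − E[|E(G)|] = 152 − 151/6 = 761/6.
Numerically: ≈ 126.83333.
(This is only a lower bound; the true E[α(G)] may be larger.)

E[α(G)] ≥ 761/6 ≈ 126.83333.


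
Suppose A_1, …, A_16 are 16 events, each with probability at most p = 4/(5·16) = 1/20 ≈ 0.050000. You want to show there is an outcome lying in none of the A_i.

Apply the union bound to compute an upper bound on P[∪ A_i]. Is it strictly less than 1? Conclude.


Union bound: P[∪_{i=1}^{16} A_i] ≤ Σ_i P[A_i] ≤ 16·p = 16·(1/20) = 4/5.
Numerically: 4/5 ≈ 0.800000.
Is 4/5 < 1? YES.
Since P[∪ A_i] ≤ 4/5 < 1, the complement has P[∩ A_i^c] ≥ 1 − 4/5 = 1/5 > 0, so some outcome avoids every A_i.

16·p = 4/5 ≈ 0.800000; existence CERTIFIED by the union bound.


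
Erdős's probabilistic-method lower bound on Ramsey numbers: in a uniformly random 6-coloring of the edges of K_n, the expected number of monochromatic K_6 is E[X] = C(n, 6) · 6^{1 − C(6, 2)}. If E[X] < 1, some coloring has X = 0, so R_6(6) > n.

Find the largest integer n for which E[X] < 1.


We need C(n, 6) · 6^{1 − 15} < 1, i.e. C(n, 6) < 6^{15 − 1} = 78364164096.
Check values of n near the boundary:
  n = 192: C(192, 6) = 64300886496; 64300886496 < 78364164096? YES
  n = 193: C(193, 6) = 66364016544; 66364016544 < 78364164096? YES
  n = 194: C(194, 6) = 68482017072; 68482017072 < 78364164096? YES
  n = 195: C(195, 6) = 70656049360; 70656049360 < 78364164096? YES
  n = 196: C(196, 6) = 72887293024; 72887293024 < 78364164096? YES
  n = 197: C(197, 6) = 75176946208; 75176946208 < 78364164096? YES
  n = 198: C(198, 6) = 77526225777; 77526225777 < 78364164096? YES
  n = 199: C(199, 6) = 79936367511; 79936367511 < 78364164096? NO
  n = 200: C(200, 6) = 82408626300; 82408626300 < 78364164096? NO
  n = 201: C(201, 6) = 84944276340; 84944276340 < 78364164096? NO
The largest n with C(n, 6) < 78364164096 is n = 198 (where E[X] = 25842075259/26121388032 ≈ 0.9893071). Hence R_6(6) > 198, i.e. R_6(6) ≥ 199.

Largest n = 198; hence R_6(6) > 198.


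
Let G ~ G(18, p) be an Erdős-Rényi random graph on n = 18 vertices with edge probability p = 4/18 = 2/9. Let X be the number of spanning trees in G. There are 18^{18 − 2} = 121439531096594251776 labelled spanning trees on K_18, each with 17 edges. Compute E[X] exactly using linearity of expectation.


K_18 has 18^{18 − 2} = 121439531096594251776 labelled spanning trees.
For each such spanning tree H, let X_H = 1 if all 17 edges of H are present in G. Then P[X_H = 1] = p^{17} = (2/9)^{17} = 131072/16677181699666569.
By linearity of expectation: E[X] = Σ_H E[X_H] = 121439531096594251776 · p^{17} = 121439531096594251776 · 131072/16677181699666569 = 8589934592/9.
Numerically: E[X] ≈ 9.544e+08.

E[X] = 121439531096594251776 · (2/9)^{17} = 8589934592/9 ≈ 9.544e+08.


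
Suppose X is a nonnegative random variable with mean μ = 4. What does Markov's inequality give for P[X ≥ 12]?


μ = E[X] = 4, a = 12.
Markov: P[X ≥ 12] ≤ μ/a = (4)/12 = 1/3.
Numerically: ≈ 0.3333.
(Since a = 12 > μ = 4.0000, the bound 1/3 is < 1 and informative.)

P[X ≥ 12] ≤ 1/3 ≈ 0.3333.


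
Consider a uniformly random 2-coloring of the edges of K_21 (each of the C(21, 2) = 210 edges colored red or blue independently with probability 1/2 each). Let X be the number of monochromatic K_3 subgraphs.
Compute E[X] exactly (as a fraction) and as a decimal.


Let X = Σ_S X_S over the C(21, 3) = 1330 subsets S of size 3, where X_S = 1 if the K_3 on S is monochromatic.
For a fixed S, the K_3 on S has C(3, 2) = 3 edges. P[all 3 edges red] = (1/2)^3, and likewise for blue, so P[monochromatic] = 2·(1/2)^3 = 2^{1 − 3} = 1/4.
By linearity: E[X] = C(21, 3) · 2^{1 − 3} = 1330 · 1/4 = 665/2.
Numerically: E[X] ≈ 332.50000.

E[X] = C(21,3)·2^(1−C(3,2)) = 665/2 ≈ 332.50000.


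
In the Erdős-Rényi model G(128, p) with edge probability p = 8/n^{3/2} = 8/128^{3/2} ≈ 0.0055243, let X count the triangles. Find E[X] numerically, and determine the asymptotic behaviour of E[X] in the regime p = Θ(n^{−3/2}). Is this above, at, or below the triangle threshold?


Number of potential triangles: C(128, 3) = 341376.
Each occurs with probability p³ ≈ (0.0055243)³ ≈ 1.6858739e-07.
By linearity: E[X] = C(128, 3)·p³ ≈ 341376 · 1.6858739e-07 ≈ 0.05755.
Since α = 3/2 > 1, p = c/n^{3/2} = o(1/n) is below the triangle threshold p ~ 1/n. Asymptotically E[X] ~ (c³/6)·n^{3(1−α)} = (8³/6)·n^{-1.5} → 0, so by Markov's inequality G has no triangles w.h.p.

E[X] ≈ 0.05755; in regime p = Θ(1/n^{3/2}) E[X] tends to 0 (below the triangle threshold p ~ 1/n).


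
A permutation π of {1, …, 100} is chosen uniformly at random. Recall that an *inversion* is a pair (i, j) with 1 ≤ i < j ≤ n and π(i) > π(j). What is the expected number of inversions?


Write X = Σ X_I over the C(100, 2) = 4950 pairs i < j, with X_I the indicator of one inversion.
There are 4950 indicators.
For each fixed pair i < j, the values π(i) and π(j) are two distinct elements of {1, …, 100} in uniformly random order; by symmetry P[π(i) > π(j)] = 1/2.
By linearity: E[X] = 4950 · (1/2) = C(100, 2) · (1/2) = 4950/2 = 2475 ≈ 2475.000.

E[X] = 2475 = 2475.000.


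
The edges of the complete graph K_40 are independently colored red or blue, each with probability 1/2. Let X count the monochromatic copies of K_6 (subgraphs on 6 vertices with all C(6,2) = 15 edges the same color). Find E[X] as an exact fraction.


Let X = Σ_S X_S over the C(40, 6) = 3838380 subsets S of size 6, where X_S = 1 if the K_6 on S is monochromatic.
For a fixed S, the K_6 on S has C(6, 2) = 15 edges. P[all 15 edges red] = (1/2)^15, and likewise for blue, so P[monochromatic] = 2·(1/2)^15 = 2^{1 − 15} = 1/16384.
By linearity: E[X] = C(40, 6) · 2^{1 − 15} = 3838380 · 1/16384 = 959595/4096.
Numerically: E[X] ≈ 234.2761.

E[X] = C(40,6)·2^(1−C(6,2)) = 959595/4096 ≈ 234.2761.


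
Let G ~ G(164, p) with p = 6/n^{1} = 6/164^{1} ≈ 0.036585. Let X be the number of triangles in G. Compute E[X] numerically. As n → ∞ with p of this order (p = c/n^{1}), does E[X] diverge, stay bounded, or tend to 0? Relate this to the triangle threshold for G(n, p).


Number of potential triangles: C(164, 3) = 721764.
Each occurs with probability p³ ≈ (0.036585)³ ≈ 4.8969110e-05.
By linearity: E[X] = C(164, 3)·p³ ≈ 721764 · 4.8969110e-05 ≈ 35.34414.
Here α = 1, so p = 6/n is exactly at the triangle threshold p ~ 1/n. Asymptotically E[X] → c³/6 = 6³/6 = 36 ≈ 36.00000, a bounded constant. In this regime the triangle count is asymptotically Poisson(c³/6).

E[X] ≈ 35.34414; in regime p = Θ(1/n^{1}) E[X] stays bounded (at the triangle threshold p ~ 1/n).


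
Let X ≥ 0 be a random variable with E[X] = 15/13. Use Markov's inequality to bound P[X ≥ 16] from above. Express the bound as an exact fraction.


μ = E[X] = 15/13, a = 16.
Markov: P[X ≥ 16] ≤ μ/a = (15/13)/16 = 15/208.
Numerically: ≈ 0.072.
(Since a = 16 > μ = 1.154, the bound 15/208 is < 1 and informative.)

P[X ≥ 16] ≤ 15/208 ≈ 0.072.


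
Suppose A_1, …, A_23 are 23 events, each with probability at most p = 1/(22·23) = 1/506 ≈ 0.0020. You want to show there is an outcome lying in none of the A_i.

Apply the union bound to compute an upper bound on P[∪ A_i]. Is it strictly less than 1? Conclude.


Union bound: P[∪_{i=1}^{23} A_i] ≤ Σ_i P[A_i] ≤ 23·p = 23·(1/506) = 1/22.
Numerically: 1/22 ≈ 0.0455.
Is 1/22 < 1? YES.
Since P[∪ A_i] ≤ 1/22 < 1, the complement has P[∩ A_i^c] ≥ 1 − 1/22 = 21/22 > 0, so some outcome avoids every A_i.

23·p = 1/22 ≈ 0.0455; existence CERTIFIED by the union bound.


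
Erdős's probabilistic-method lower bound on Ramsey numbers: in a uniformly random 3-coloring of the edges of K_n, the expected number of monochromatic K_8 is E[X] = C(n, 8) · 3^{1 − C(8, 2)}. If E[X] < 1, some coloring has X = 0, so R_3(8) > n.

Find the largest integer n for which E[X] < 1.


We need C(n, 8) · 3^{1 − 28} < 1, i.e. C(n, 8) < 3^{28 − 1} = 7625597484987.
Check values of n near the boundary:
  n = 151: C(151, 8) = 5551321138650; 5551321138650 < 7625597484987? YES
  n = 152: C(152, 8) = 5859727868575; 5859727868575 < 7625597484987? YES
  n = 153: C(153, 8) = 6183023199255; 6183023199255 < 7625597484987? YES
  n = 154: C(154, 8) = 6521818990995; 6521818990995 < 7625597484987? YES
  n = 155: C(155, 8) = 6876747915675; 6876747915675 < 7625597484987? YES
  n = 156: C(156, 8) = 7248464019225; 7248464019225 < 7625597484987? YES
  n = 157: C(157, 8) = 7637643295425; 7637643295425 < 7625597484987? NO
  n = 158: C(158, 8) = 8044984271181; 8044984271181 < 7625597484987? NO
  n = 159: C(159, 8) = 8471208603429; 8471208603429 < 7625597484987? NO
The largest n with C(n, 8) < 7625597484987 is n = 156 (where E[X] = 805384891025/847288609443 ≈ 0.9505437). Hence R_3(8) > 156, i.e. R_3(8) ≥ 157.

Largest n = 156; hence R_3(8) > 156.


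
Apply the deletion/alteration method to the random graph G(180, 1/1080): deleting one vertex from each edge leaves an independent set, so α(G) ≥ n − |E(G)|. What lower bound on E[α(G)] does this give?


E[|E(G)|] = C(180, 2)·p = 16110 · (1/1080) = 179/12.
E[α(G)] ≥ n − E[|E(G)|] = 180 − 179/12 = 1981/12.
Numerically: ≈ 165.0833.
(This is only a lower bound; the true E[α(G)] may be larger.)

E[α(G)] ≥ 1981/12 ≈ 165.0833.


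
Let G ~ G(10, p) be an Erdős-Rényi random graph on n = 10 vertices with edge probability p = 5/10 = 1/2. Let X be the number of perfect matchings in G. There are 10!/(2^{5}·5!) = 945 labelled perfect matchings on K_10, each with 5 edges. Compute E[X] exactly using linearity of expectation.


K_10 has 10!/(2^{5}·5!) = 945 labelled perfect matchings.
For each such perfect matching H, let X_H = 1 if all 5 edges of H are present in G. Then P[X_H = 1] = p^{5} = (1/2)^{5} = 1/32.
By linearity of expectation: E[X] = Σ_H E[X_H] = 945 · p^{5} = 945 · 1/32 = 945/32.
Numerically: E[X] ≈ 29.5312.

E[X] = 945 · (1/2)^{5} = 945/32 ≈ 29.5312.


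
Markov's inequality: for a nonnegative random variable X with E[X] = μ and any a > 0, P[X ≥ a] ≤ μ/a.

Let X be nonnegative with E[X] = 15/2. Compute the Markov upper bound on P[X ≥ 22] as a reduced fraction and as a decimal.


μ = E[X] = 15/2, a = 22.
Markov: P[X ≥ 22] ≤ μ/a = (15/2)/22 = 15/44.
Numerically: ≈ 0.340909.
(Since a = 22 > μ = 7.500000, the bound 15/44 is < 1 and informative.)

P[X ≥ 22] ≤ 15/44 ≈ 0.340909.


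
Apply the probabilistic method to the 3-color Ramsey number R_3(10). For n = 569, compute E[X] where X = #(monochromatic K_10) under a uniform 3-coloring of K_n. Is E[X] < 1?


E[X] = C(569, 10) · 3^{1 − 45} = 905357721286137524328 · 3^{−44} = 905357721286137524328/984770902183611232881.
As a reduced fraction: E[X] = 100595302365126391592/109418989131512359209 ≈ 0.919.
Is E[X] < 1? YES.
Since E[X] < 1, there exists a 3-coloring of K_{569} with no monochromatic K_10; hence R_3(10) > 569.

E[X] = 100595302365126391592/109418989131512359209 ≈ 0.919; E[X] < 1, so R_3(10) > 569.


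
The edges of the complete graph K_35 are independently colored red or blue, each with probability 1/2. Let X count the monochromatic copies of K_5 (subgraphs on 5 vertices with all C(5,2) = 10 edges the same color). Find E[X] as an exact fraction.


Let X = Σ_S X_S over the C(35, 5) = 324632 subsets S of size 5, where X_S = 1 if the K_5 on S is monochromatic.
For a fixed S, the K_5 on S has C(5, 2) = 10 edges. P[all 10 edges red] = (1/2)^10, and likewise for blue, so P[monochromatic] = 2·(1/2)^10 = 2^{1 − 10} = 1/512.
By linearity: E[X] = C(35, 5) · 2^{1 − 10} = 324632 · 1/512 = 40579/64.
Numerically: E[X] ≈ 634.046875.

E[X] = C(35,5)·2^(1−C(5,2)) = 40579/64 ≈ 634.046875.


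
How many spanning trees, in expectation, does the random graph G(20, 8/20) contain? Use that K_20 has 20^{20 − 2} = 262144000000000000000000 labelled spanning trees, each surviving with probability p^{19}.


K_20 has 20^{20 − 2} = 262144000000000000000000 labelled spanning trees.
For each such spanning tree H, let X_H = 1 if all 19 edges of H are present in G. Then P[X_H = 1] = p^{19} = (2/5)^{19} = 524288/19073486328125.
Summing the indicators: E[X] = Σ_H E[X_H] = 262144000000000000000000 · p^{19} = 262144000000000000000000 · 524288/19073486328125 = 36028797018963968/5.
Numerically: E[X] ≈ 7.20576e+15.

E[X] = 262144000000000000000000 · (2/5)^{19} = 36028797018963968/5 ≈ 7.20576e+15.


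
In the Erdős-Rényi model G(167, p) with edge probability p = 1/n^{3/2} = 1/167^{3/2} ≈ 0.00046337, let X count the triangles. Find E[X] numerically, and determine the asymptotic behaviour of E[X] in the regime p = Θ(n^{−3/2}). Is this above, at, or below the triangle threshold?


Number of potential triangles: C(167, 3) = 762355.
Each occurs with probability p³ ≈ (0.00046337)³ ≈ 9.9489187e-11.
By linearity: E[X] = C(167, 3)·p³ ≈ 762355 · 9.9489187e-11 ≈ 0.00008.
Since α = 3/2 > 1, p = c/n^{3/2} = o(1/n) is below the triangle threshold p ~ 1/n. Asymptotically E[X] ~ (c³/6)·n^{3(1−α)} = (1³/6)·n^{-1.5} → 0, so by Markov's inequality G has no triangles w.h.p.

E[X] ≈ 0.00008; in regime p = Θ(1/n^{3/2}) E[X] tends to 0 (below the triangle threshold p ~ 1/n).


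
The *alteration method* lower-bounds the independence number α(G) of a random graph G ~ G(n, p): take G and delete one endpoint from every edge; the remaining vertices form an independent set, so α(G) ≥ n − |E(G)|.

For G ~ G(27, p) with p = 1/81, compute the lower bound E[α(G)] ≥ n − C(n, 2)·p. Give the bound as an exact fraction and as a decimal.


E[|E(G)|] = C(27, 2)·p = 351 · (1/81) = 13/3.
E[α(G)] ≥ n − E[|E(G)|] = 27 − 13/3 = 68/3.
Numerically: ≈ 22.667.
(This is only a lower bound; the true E[α(G)] may be larger.)

E[α(G)] ≥ 68/3 ≈ 22.667.


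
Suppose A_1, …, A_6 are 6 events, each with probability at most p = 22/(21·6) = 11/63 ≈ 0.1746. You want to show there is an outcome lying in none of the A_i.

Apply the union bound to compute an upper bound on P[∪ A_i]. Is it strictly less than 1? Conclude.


Union bound: P[∪_{i=1}^{6} A_i] ≤ Σ_i P[A_i] ≤ 6·p = 6·(11/63) = 22/21.
Numerically: 22/21 ≈ 1.0476.
Is 22/21 < 1? NO.
Since the bound 22/21 is ≥ 1, the union bound is uninformative here; it does NOT by itself certify existence.

6·p = 22/21 ≈ 1.0476; existence NOT certified by the union bound.


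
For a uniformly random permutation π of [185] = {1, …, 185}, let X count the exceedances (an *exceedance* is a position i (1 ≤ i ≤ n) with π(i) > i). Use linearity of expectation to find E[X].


Write X = Σ_{i=1}^{185} X_i, where X_i = 1_{π(i) > i}.
For each fixed i, π(i) is uniform over {1, …, 185} (marginal of a uniform permutation), so P[π(i) > i] = (n − i)/n. Summing: Σ_{i=1}^{185} (n − i)/n = (0 + 1 + … + 184)/185 = 185(185 − 1)/(2·185) = (185 − 1)/2.
Hence E[X] = Σ_{i=1}^{185} (185 − i)/185 = 92 ≈ 92.000000.

E[X] = 92 = 92.000000.


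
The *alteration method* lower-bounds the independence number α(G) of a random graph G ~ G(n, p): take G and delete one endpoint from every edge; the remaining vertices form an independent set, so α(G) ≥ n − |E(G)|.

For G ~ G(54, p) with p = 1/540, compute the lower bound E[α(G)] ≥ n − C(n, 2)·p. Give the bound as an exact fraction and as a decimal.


E[|E(G)|] = C(54, 2)·p = 1431 · (1/540) = 53/20.
E[α(G)] ≥ n − E[|E(G)|] = 54 − 53/20 = 1027/20.
Numerically: ≈ 51.35000.
(This is only a lower bound; the true E[α(G)] may be larger.)

E[α(G)] ≥ 1027/20 ≈ 51.35000.


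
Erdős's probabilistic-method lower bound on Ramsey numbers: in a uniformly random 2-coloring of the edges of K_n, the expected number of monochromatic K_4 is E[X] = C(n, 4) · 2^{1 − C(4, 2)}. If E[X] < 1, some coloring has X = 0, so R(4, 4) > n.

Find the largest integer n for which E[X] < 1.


We need C(n, 4) · 2^{1 − 6} < 1, i.e. C(n, 4) < 2^{6 − 1} = 32.
Check values of n near the boundary:
  n = 4: C(4, 4) = 1; 1 < 32? YES
  n = 5: C(5, 4) = 5; 5 < 32? YES
  n = 6: C(6, 4) = 15; 15 < 32? YES
  n = 7: C(7, 4) = 35; 35 < 32? NO
  n = 8: C(8, 4) = 70; 70 < 32? NO
  n = 9: C(9, 4) = 126; 126 < 32? NO
The largest n with C(n, 4) < 32 is n = 6 (where E[X] = 15/32 ≈ 0.468750). Hence R(4, 4) > 6, i.e. R(4, 4) ≥ 7.

Largest n = 6; hence R(4, 4) > 6.


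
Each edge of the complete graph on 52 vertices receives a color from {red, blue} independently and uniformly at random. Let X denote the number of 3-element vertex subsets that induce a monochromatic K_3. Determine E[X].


Let X = Σ_S X_S over the C(52, 3) = 22100 subsets S of size 3, where X_S = 1 if the K_3 on S is monochromatic.
For a fixed S, the K_3 on S has C(3, 2) = 3 edges. P[all 3 edges red] = (1/2)^3, and likewise for blue, so P[monochromatic] = 2·(1/2)^3 = 2^{1 − 3} = 1/4.
Summing: E[X] = C(52, 3) · 2^{1 − 3} = 22100 · 1/4 = 5525.
Numerically: E[X] ≈ 5525.000.

E[X] = C(52,3)·2^(1−C(3,2)) = 5525 ≈ 5525.000.


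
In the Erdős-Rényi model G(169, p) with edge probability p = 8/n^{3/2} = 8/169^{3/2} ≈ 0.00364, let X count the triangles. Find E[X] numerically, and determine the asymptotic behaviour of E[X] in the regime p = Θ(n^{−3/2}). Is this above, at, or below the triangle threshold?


Number of potential triangles: C(169, 3) = 790244.
Each occurs with probability p³ ≈ (0.00364)³ ≈ 4.82814e-08.
By linearity: E[X] = C(169, 3)·p³ ≈ 790244 · 4.82814e-08 ≈ 0.038.
Since α = 3/2 > 1, p = c/n^{3/2} = o(1/n) is below the triangle threshold p ~ 1/n. Asymptotically E[X] ~ (c³/6)·n^{3(1−α)} = (8³/6)·n^{-1.5} → 0, so by Markov's inequality G has no triangles w.h.p.

E[X] ≈ 0.038; in regime p = Θ(1/n^{3/2}) E[X] tends to 0 (below the triangle threshold p ~ 1/n).


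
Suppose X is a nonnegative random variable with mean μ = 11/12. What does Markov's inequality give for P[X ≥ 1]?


μ = E[X] = 11/12, a = 1.
Markov: P[X ≥ 1] ≤ μ/a = (11/12)/1 = 11/12.
Numerically: ≈ 0.9167.
(Since a = 1 > μ = 0.9167, the bound 11/12 is < 1 and informative.)

P[X ≥ 1] ≤ 11/12 ≈ 0.9167.


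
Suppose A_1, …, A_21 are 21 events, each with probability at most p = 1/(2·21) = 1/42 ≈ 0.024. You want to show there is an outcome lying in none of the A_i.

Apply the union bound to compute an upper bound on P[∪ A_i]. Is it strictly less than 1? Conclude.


Union bound: P[∪_{i=1}^{21} A_i] ≤ Σ_i P[A_i] ≤ 21·p = 21·(1/42) = 1/2.
Numerically: 1/2 ≈ 0.500.
Is 1/2 < 1? YES.
Since P[∪ A_i] ≤ 1/2 < 1, the complement has P[∩ A_i^c] ≥ 1 − 1/2 = 1/2 > 0, so some outcome avoids every A_i.

21·p = 1/2 ≈ 0.500; existence CERTIFIED by the union bound.


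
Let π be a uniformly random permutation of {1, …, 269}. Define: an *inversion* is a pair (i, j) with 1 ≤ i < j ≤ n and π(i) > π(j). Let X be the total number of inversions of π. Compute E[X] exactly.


Write X = Σ X_I over the C(269, 2) = 36046 pairs i < j, with X_I the indicator of one inversion.
There are 36046 indicators.
For each fixed pair i < j, the values π(i) and π(j) are two distinct elements of {1, …, 269} in uniformly random order; by symmetry P[π(i) > π(j)] = 1/2.
By linearity: E[X] = 36046 · (1/2) = C(269, 2) · (1/2) = 36046/2 = 18023 ≈ 18023.00000.

E[X] = 18023 = 18023.00000.


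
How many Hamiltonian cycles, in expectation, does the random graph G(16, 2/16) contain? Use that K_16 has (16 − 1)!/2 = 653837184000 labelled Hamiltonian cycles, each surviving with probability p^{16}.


K_16 has (16 − 1)!/2 = 653837184000 labelled Hamiltonian cycles.
For each such Hamiltonian cycle H, let X_H = 1 if all 16 edges of H are present in G. Then P[X_H = 1] = p^{16} = (1/8)^{16} = 1/281474976710656.
By linearity: E[X] = Σ_H E[X_H] = 653837184000 · p^{16} = 653837184000 · 1/281474976710656 = 638512875/274877906944.
Numerically: E[X] ≈ 0.0023229.

E[X] = 653837184000 · (1/8)^{16} = 638512875/274877906944 ≈ 0.0023229.


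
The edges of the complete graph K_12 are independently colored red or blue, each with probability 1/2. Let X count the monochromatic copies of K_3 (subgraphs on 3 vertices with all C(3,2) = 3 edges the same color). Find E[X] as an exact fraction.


Let X = Σ_S X_S over the C(12, 3) = 220 subsets S of size 3, where X_S = 1 if the K_3 on S is monochromatic.
For a fixed S, the K_3 on S has C(3, 2) = 3 edges. P[all 3 edges red] = (1/2)^3, and likewise for blue, so P[monochromatic] = 2·(1/2)^3 = 2^{1 − 3} = 1/4.
Summing: E[X] = C(12, 3) · 2^{1 − 3} = 220 · 1/4 = 55.
Numerically: E[X] ≈ 55.0000.

E[X] = C(12,3)·2^(1−C(3,2)) = 55 ≈ 55.0000.


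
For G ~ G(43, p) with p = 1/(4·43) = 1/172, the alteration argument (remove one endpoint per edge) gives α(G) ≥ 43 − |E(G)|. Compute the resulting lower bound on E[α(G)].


E[|E(G)|] = C(43, 2)·p = 903 · (1/172) = 21/4.
E[α(G)] ≥ n − E[|E(G)|] = 43 − 21/4 = 151/4.
Numerically: ≈ 37.75000.
(This is only a lower bound; the true E[α(G)] may be larger.)

E[α(G)] ≥ 151/4 ≈ 37.75000.


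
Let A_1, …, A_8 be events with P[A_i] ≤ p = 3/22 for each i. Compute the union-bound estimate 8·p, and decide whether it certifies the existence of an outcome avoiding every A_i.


Union bound: P[∪_{i=1}^{8} A_i] ≤ Σ_i P[A_i] ≤ 8·p = 8·(3/22) = 12/11.
Numerically: 12/11 ≈ 1.0909.
Is 12/11 < 1? NO.
Since the bound 12/11 is ≥ 1, the union bound is uninformative here; it does NOT by itself certify existence.

8·p = 12/11 ≈ 1.0909; existence NOT certified by the union bound.


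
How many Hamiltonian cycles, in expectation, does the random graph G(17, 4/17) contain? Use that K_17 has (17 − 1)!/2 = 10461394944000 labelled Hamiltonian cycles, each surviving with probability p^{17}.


K_17 has (17 − 1)!/2 = 10461394944000 labelled Hamiltonian cycles.
For each such Hamiltonian cycle H, let X_H = 1 if all 17 edges of H are present in G. Then P[X_H = 1] = p^{17} = (4/17)^{17} = 17179869184/827240261886336764177.
By linearity of expectation: E[X] = Σ_H E[X_H] = 10461394944000 · p^{17} = 10461394944000 · 17179869184/827240261886336764177 = 179725396620079005696000/827240261886336764177.
Numerically: E[X] ≈ 217.3.

E[X] = 10461394944000 · (4/17)^{17} = 179725396620079005696000/827240261886336764177 ≈ 217.3.


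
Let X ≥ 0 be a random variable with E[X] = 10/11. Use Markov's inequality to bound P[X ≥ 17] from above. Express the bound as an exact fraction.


μ = E[X] = 10/11, a = 17.
Markov: P[X ≥ 17] ≤ μ/a = (10/11)/17 = 10/187.
Numerically: ≈ 0.05348.
(Since a = 17 > μ = 0.90909, the bound 10/187 is < 1 and informative.)

P[X ≥ 17] ≤ 10/187 ≈ 0.05348.


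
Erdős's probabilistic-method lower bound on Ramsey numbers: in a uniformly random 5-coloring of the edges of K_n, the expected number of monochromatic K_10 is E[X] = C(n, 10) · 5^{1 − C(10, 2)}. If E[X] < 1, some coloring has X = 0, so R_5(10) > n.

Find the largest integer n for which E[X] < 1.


We need C(n, 10) · 5^{1 − 45} < 1, i.e. C(n, 10) < 5^{45 − 1} = 5684341886080801486968994140625.
Check values of n near the boundary:
  n = 5390: C(5390, 10) = 5655833965919099070255434039753; 5655833965919099070255434039753 < 5684341886080801486968994140625? YES
  n = 5391: C(5391, 10) = 5666344714787188828795213697883; 5666344714787188828795213697883 < 5684341886080801486968994140625? YES
  n = 5392: C(5392, 10) = 5676873040158402483252283957448; 5676873040158402483252283957448 < 5684341886080801486968994140625? YES
  n = 5393: C(5393, 10) = 5687418968154238267170642278008; 5687418968154238267170642278008 < 5684341886080801486968994140625? NO
The largest n with C(n, 10) < 5684341886080801486968994140625 is n = 5392 (where E[X] = 5676873040158402483252283957448/5684341886080801486968994140625 ≈ 0.998686). Hence R_5(10) > 5392, i.e. R_5(10) ≥ 5393.

Largest n = 5392; hence R_5(10) > 5392.


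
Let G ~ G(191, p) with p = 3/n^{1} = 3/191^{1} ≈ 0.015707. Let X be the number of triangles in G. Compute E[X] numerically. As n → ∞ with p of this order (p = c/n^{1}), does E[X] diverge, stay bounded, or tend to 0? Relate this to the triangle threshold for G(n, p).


Number of potential triangles: C(191, 3) = 1143135.
Each occurs with probability p³ ≈ (0.015707)³ ≈ 3.8749282e-06.
By linearity: E[X] = C(191, 3)·p³ ≈ 1143135 · 3.8749282e-06 ≈ 4.42957.
Here α = 1, so p = 3/n is exactly at the triangle threshold p ~ 1/n. Asymptotically E[X] → c³/6 = 3³/6 = 9/2 ≈ 4.50000, a bounded constant. In this regime the triangle count is asymptotically Poisson(c³/6).

E[X] ≈ 4.42957; in regime p = Θ(1/n^{1}) E[X] stays bounded (at the triangle threshold p ~ 1/n).


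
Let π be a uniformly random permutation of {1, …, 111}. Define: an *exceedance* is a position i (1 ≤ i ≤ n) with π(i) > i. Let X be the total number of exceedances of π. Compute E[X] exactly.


Write X = Σ_{i=1}^{111} X_i, where X_i = 1_{π(i) > i}.
For each fixed i, π(i) is uniform over {1, …, 111} (marginal of a uniform permutation), so P[π(i) > i] = (n − i)/n. Summing: Σ_{i=1}^{111} (n − i)/n = (0 + 1 + … + 110)/111 = 111(111 − 1)/(2·111) = (111 − 1)/2.
Hence E[X] = Σ_{i=1}^{111} (111 − i)/111 = 55 ≈ 55.00000.

E[X] = 55 = 55.00000.


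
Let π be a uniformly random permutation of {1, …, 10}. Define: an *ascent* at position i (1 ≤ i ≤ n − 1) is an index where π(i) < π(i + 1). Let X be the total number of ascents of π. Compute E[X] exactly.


Write X = Σ X_I over i = 1, …, 9, with X_I the indicator of one ascent.
There are 9 indicators.
For each fixed i, the pair (π(i), π(i+1)) is a uniformly random ordered pair of distinct values from {1, …, 10}; by symmetry P[π(i) < π(i+1)] = 1/2.
By linearity: E[X] = 9 · (1/2) = (10 − 1) · (1/2) = 9/2 ≈ 4.50000.

E[X] = 9/2 = 4.50000.


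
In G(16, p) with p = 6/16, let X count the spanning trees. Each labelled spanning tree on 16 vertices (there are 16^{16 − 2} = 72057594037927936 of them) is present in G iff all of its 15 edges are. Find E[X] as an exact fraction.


K_16 has 16^{16 − 2} = 72057594037927936 labelled spanning trees.
For each such spanning tree H, let X_H = 1 if all 15 edges of H are present in G. Then P[X_H = 1] = p^{15} = (3/8)^{15} = 14348907/35184372088832.
By linearity: E[X] = Σ_H E[X_H] = 72057594037927936 · p^{15} = 72057594037927936 · 14348907/35184372088832 = 29386561536.
Numerically: E[X] ≈ 2.94e+10.

E[X] = 72057594037927936 · (3/8)^{15} = 29386561536 ≈ 2.94e+10.


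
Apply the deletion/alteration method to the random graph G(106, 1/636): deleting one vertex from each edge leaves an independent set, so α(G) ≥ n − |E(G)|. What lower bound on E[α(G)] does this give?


E[|E(G)|] = C(106, 2)·p = 5565 · (1/636) = 35/4.
E[α(G)] ≥ n − E[|E(G)|] = 106 − 35/4 = 389/4.
Numerically: ≈ 97.250.
(This is only a lower bound; the true E[α(G)] may be larger.)

E[α(G)] ≥ 389/4 ≈ 97.250.


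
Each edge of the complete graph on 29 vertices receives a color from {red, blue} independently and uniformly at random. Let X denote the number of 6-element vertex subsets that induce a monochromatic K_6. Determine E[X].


Let X = Σ_S X_S over the C(29, 6) = 475020 subsets S of size 6, where X_S = 1 if the K_6 on S is monochromatic.
For a fixed S, the K_6 on S has C(6, 2) = 15 edges. P[all 15 edges red] = (1/2)^15, and likewise for blue, so P[monochromatic] = 2·(1/2)^15 = 2^{1 − 15} = 1/16384.
By linearity of expectation: E[X] = C(29, 6) · 2^{1 − 15} = 475020 · 1/16384 = 118755/4096.
Numerically: E[X] ≈ 28.993.

E[X] = C(29,6)·2^(1−C(6,2)) = 118755/4096 ≈ 28.993.


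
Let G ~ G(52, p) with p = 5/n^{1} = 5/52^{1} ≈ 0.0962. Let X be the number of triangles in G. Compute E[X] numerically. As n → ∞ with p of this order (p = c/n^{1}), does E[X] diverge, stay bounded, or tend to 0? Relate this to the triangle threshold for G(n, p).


Number of potential triangles: C(52, 3) = 22100.
Each occurs with probability p³ ≈ (0.0962)³ ≈ 8.88996e-04.
By linearity: E[X] = C(52, 3)·p³ ≈ 22100 · 8.88996e-04 ≈ 19.647.
Here α = 1, so p = 5/n is exactly at the triangle threshold p ~ 1/n. Asymptotically E[X] → c³/6 = 5³/6 = 125/6 ≈ 20.833, a bounded constant. In this regime the triangle count is asymptotically Poisson(c³/6).

E[X] ≈ 19.647; in regime p = Θ(1/n^{1}) E[X] stays bounded (at the triangle threshold p ~ 1/n).


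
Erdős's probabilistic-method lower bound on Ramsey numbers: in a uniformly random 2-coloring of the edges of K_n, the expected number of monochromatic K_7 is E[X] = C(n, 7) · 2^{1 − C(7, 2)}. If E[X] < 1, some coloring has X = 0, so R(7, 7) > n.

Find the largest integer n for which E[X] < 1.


We need C(n, 7) · 2^{1 − 21} < 1, i.e. C(n, 7) < 2^{21 − 1} = 1048576.
Check values of n near the boundary:
  n = 23: C(23, 7) = 245157; 245157 < 1048576? YES
  n = 24: C(24, 7) = 346104; 346104 < 1048576? YES
  n = 25: C(25, 7) = 480700; 480700 < 1048576? YES
  n = 26: C(26, 7) = 657800; 657800 < 1048576? YES
  n = 27: C(27, 7) = 888030; 888030 < 1048576? YES
  n = 28: C(28, 7) = 1184040; 1184040 < 1048576? NO
The largest n with C(n, 7) < 1048576 is n = 27 (where E[X] = 444015/524288 ≈ 0.847). Hence R(7, 7) > 27, i.e. R(7, 7) ≥ 28.

Largest n = 27; hence R(7, 7) > 27.


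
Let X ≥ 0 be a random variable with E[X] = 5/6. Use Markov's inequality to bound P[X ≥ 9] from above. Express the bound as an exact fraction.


μ = E[X] = 5/6, a = 9.
Markov: P[X ≥ 9] ≤ μ/a = (5/6)/9 = 5/54.
Numerically: ≈ 0.092593.
(Since a = 9 > μ = 0.833333, the bound 5/54 is < 1 and informative.)

P[X ≥ 9] ≤ 5/54 ≈ 0.092593.


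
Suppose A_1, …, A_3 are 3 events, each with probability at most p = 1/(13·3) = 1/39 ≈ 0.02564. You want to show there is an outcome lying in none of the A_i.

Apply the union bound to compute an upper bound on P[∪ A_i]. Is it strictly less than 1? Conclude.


Union bound: P[∪_{i=1}^{3} A_i] ≤ Σ_i P[A_i] ≤ 3·p = 3·(1/39) = 1/13.
Numerically: 1/13 ≈ 0.07692.
Is 1/13 < 1? YES.
Since P[∪ A_i] ≤ 1/13 < 1, the complement has P[∩ A_i^c] ≥ 1 − 1/13 = 12/13 > 0, so some outcome avoids every A_i.

3·p = 1/13 ≈ 0.07692; existence CERTIFIED by the union bound.


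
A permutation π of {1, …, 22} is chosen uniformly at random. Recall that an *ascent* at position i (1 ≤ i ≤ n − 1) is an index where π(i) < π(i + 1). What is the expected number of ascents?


Write X = Σ X_I over i = 1, …, 21, with X_I the indicator of one ascent.
There are 21 indicators.
For each fixed i, the pair (π(i), π(i+1)) is a uniformly random ordered pair of distinct values from {1, …, 22}; by symmetry P[π(i) < π(i+1)] = 1/2.
By linearity: E[X] = 21 · (1/2) = (22 − 1) · (1/2) = 21/2 ≈ 10.50000.

E[X] = 21/2 = 10.50000.


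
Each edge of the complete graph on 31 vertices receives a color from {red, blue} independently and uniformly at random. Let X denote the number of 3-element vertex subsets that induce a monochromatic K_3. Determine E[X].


Let X = Σ_S X_S over the C(31, 3) = 4495 subsets S of size 3, where X_S = 1 if the K_3 on S is monochromatic.
For a fixed S, the K_3 on S has C(3, 2) = 3 edges. P[all 3 edges red] = (1/2)^3, and likewise for blue, so P[monochromatic] = 2·(1/2)^3 = 2^{1 − 3} = 1/4.
By linearity of expectation: E[X] = C(31, 3) · 2^{1 − 3} = 4495 · 1/4 = 4495/4.
Numerically: E[X] ≈ 1123.750000.

E[X] = C(31,3)·2^(1−C(3,2)) = 4495/4 ≈ 1123.750000.


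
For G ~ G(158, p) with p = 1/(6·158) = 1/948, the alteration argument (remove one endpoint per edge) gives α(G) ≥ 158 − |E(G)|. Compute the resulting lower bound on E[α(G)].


E[|E(G)|] = C(158, 2)·p = 12403 · (1/948) = 157/12.
E[α(G)] ≥ n − E[|E(G)|] = 158 − 157/12 = 1739/12.
Numerically: ≈ 144.917.
(This is only a lower bound; the true E[α(G)] may be larger.)

E[α(G)] ≥ 1739/12 ≈ 144.917.


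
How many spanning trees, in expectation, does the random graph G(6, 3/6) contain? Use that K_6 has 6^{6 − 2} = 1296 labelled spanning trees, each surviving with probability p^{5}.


K_6 has 6^{6 − 2} = 1296 labelled spanning trees.
For each such spanning tree H, let X_H = 1 if all 5 edges of H are present in G. Then P[X_H = 1] = p^{5} = (1/2)^{5} = 1/32.
By linearity of expectation: E[X] = Σ_H E[X_H] = 1296 · p^{5} = 1296 · 1/32 = 81/2.
Numerically: E[X] ≈ 40.5.

E[X] = 1296 · (1/2)^{5} = 81/2 ≈ 40.5.


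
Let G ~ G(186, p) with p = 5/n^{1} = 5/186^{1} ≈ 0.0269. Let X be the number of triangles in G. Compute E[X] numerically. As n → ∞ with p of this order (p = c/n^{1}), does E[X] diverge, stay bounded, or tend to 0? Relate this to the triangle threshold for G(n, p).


Number of potential triangles: C(186, 3) = 1055240.
Each occurs with probability p³ ≈ (0.0269)³ ≈ 1.94255e-05.
By linearity: E[X] = C(186, 3)·p³ ≈ 1055240 · 1.94255e-05 ≈ 20.499.
Here α = 1, so p = 5/n is exactly at the triangle threshold p ~ 1/n. Asymptotically E[X] → c³/6 = 5³/6 = 125/6 ≈ 20.833, a bounded constant. In this regime the triangle count is asymptotically Poisson(c³/6).

E[X] ≈ 20.499; in regime p = Θ(1/n^{1}) E[X] stays bounded (at the triangle threshold p ~ 1/n).
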